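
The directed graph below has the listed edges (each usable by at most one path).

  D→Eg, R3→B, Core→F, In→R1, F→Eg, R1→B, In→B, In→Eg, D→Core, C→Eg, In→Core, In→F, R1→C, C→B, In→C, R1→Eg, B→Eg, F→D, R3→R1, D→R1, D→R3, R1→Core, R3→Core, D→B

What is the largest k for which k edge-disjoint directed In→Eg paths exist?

6

Assign every edge capacity 1; by Menger, the answer equals the max flow.
Path In→Eg (+1); total 1.
Path In→R1→Eg (+1); total 2.
Path In→C→Eg (+1); total 3.
Path In→F→Eg (+1); total 4.
Path In→B→Eg (+1); total 5.
Path In→Core→F→D→Eg (+1); total 6.
No residual In→Eg path; max flow = 6.
Certifying cut of size 6: {In→B, In→C, In→Core, In→Eg, In→F, In→R1}.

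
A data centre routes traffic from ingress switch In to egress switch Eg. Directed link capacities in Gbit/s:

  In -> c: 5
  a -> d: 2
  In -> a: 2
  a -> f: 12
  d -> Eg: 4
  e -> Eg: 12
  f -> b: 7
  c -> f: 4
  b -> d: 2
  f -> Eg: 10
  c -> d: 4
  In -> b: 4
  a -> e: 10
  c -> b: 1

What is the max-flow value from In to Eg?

9

Augment In→a→d→Eg: bottleneck 2, flow now 2.
Augment In→b→d→Eg: bottleneck 2, flow now 4.
Augment In→c→f→Eg: bottleneck 4, flow now 8.
Augment In→c→d→a→e→Eg: bottleneck 1, flow now 9. (uses reverse residual edge)
No augmenting path remains; maximum flow = 9.
In the residual graph, reachable from In: {In, b}.
Min-cut edges: In→a (2), In→c (5), b→d (2); capacity 2 + 5 + 2 = 9.
This cut is saturated, so no flow can exceed 9.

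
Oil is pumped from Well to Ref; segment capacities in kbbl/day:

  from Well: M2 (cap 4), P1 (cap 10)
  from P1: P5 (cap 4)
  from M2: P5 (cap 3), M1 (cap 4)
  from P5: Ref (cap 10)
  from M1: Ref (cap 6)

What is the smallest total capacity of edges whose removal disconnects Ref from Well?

8

Augment Well→P1→P5→Ref: bottleneck 4, flow now 4.
Augment Well→M2→P5→Ref: bottleneck 3, flow now 7.
Augment Well→M2→M1→Ref: bottleneck 1, flow now 8.
No augmenting path remains; maximum flow = 8.
By max-flow min-cut, the minimum cut capacity equals the max flow.
In the residual graph, reachable from Well: {Well, P1}.
Min-cut edges: Well→M2 (4), P1→P5 (4); capacity 4 + 4 = 8.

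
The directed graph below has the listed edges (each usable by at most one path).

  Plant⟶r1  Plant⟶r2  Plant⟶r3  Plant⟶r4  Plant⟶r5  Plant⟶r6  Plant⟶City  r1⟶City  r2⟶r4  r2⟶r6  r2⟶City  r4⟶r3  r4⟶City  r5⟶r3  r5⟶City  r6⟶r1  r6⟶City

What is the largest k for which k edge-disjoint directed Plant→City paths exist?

Assign every edge capacity 1; by Menger, the answer equals the max flow.
Path Plant→City (+1); total 1.
Path Plant→r1→City (+1); total 2.
Path Plant→r2→City (+1); total 3.
Path Plant→r4→City (+1); total 4.
Path Plant→r5→City (+1); total 5.
Path Plant→r6→City (+1); total 6.
No residual Plant→City path; max flow = 6.
Certifying cut of size 6: {Plant→City, Plant→r1, Plant→r2, Plant→r4, Plant→r5, Plant→r6}.

6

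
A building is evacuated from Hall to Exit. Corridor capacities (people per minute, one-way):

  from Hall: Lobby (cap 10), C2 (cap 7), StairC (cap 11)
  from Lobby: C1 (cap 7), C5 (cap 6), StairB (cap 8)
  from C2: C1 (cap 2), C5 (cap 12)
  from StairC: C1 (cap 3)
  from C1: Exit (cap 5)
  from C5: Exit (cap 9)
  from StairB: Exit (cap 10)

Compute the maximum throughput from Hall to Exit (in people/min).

20

Augment Hall→Lobby→C1→Exit: bottleneck 5, flow now 5.
Augment Hall→Lobby→C5→Exit: bottleneck 5, flow now 10.
Augment Hall→C2→C5→Exit: bottleneck 4, flow now 14.
Augment Hall→C2→C1→Lobby→StairB→Exit: bottleneck 2, flow now 16. (uses reverse residual edge)
Augment Hall→C2→C5→Lobby→StairB→Exit: bottleneck 1, flow now 17. (uses reverse residual edge)
Augment Hall→StairC→C1→Lobby→StairB→Exit: bottleneck 3, flow now 20. (uses reverse residual edge)
No augmenting path remains; maximum flow = 20.
In the residual graph, reachable from Hall: {Hall, StairC}.
Min-cut edges: Hall→Lobby (10), Hall→C2 (7), StairC→C1 (3); capacity 10 + 7 + 3 = 20.
This cut is saturated, so no flow can exceed 20.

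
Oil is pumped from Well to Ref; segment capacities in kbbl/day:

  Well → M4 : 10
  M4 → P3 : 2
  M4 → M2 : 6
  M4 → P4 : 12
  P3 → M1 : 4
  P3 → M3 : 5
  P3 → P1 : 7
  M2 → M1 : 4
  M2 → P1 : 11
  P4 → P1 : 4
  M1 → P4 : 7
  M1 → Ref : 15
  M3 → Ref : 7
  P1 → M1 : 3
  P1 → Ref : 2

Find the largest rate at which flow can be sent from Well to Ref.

10

Augment Well→M4→P3→M1→Ref: bottleneck 2, flow now 2.
Augment Well→M4→M2→M1→Ref: bottleneck 4, flow now 6.
Augment Well→M4→M2→P1→Ref: bottleneck 2, flow now 8.
Augment Well→M4→P4→P1→M1→Ref: bottleneck 2, flow now 10.
No augmenting path remains; maximum flow = 10.
In the residual graph, reachable from Well: {Well}.
Min-cut edges: Well→M4 (10); capacity 10 = 10.
This cut is saturated, so no flow can exceed 10.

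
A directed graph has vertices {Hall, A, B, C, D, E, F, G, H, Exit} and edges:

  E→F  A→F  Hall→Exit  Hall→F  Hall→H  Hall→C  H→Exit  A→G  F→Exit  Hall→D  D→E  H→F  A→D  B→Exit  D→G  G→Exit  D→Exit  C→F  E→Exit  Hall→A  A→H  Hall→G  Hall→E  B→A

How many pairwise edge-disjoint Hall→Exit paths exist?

6

Assign every edge capacity 1; by Menger, the answer equals the max flow.
Path Hall→Exit (+1); total 1.
Path Hall→D→Exit (+1); total 2.
Path Hall→E→Exit (+1); total 3.
Path Hall→F→Exit (+1); total 4.
Path Hall→G→Exit (+1); total 5.
Path Hall→H→Exit (+1); total 6.
No residual Hall→Exit path; max flow = 6.
Certifying cut of size 6: {D→Exit, E→Exit, F→Exit, G→Exit, H→Exit, Hall→Exit}.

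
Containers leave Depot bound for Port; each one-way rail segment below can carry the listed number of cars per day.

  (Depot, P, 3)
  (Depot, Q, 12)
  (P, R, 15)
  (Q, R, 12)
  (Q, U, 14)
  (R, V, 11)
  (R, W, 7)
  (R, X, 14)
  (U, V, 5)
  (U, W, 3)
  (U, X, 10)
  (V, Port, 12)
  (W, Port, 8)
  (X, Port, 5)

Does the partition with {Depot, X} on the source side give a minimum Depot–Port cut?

No — its capacity is 20, but the minimum cut has capacity 15.

Given cut capacity: 3 + 12 + 5 = 20.
Augment Depot→P→R→V→Port: bottleneck 3, flow now 3.
Augment Depot→Q→R→V→Port: bottleneck 8, flow now 11.
Augment Depot→Q→R→W→Port: bottleneck 4, flow now 15.
No augmenting path remains; maximum flow = 15.
In the residual graph, reachable from Depot: {Depot}.
Min-cut edges: Depot→P (3), Depot→Q (12); capacity 3 + 12 = 15.
Cut capacity 20 exceeds the max flow 15, so it is not minimum.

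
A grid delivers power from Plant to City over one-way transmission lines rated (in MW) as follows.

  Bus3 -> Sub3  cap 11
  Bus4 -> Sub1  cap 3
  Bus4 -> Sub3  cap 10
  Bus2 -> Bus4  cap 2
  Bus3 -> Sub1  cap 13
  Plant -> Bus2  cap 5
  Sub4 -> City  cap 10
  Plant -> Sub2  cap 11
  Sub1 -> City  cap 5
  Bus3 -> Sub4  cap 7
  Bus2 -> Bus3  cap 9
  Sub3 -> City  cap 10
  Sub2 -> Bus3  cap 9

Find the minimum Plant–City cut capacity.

14

Augment Plant→Sub2→Bus3→Sub3→City: bottleneck 9, flow now 9.
Augment Plant→Bus2→Bus4→Sub3→City: bottleneck 1, flow now 10.
Augment Plant→Bus2→Bus4→Sub1→City: bottleneck 1, flow now 11.
Augment Plant→Bus2→Bus3→Sub4→City: bottleneck 3, flow now 14.
No augmenting path remains; maximum flow = 14.
By max-flow min-cut, the minimum cut capacity equals the max flow.
In the residual graph, reachable from Plant: {Plant, Sub2}.
Min-cut edges: Plant→Bus2 (5), Sub2→Bus3 (9); capacity 5 + 9 = 14.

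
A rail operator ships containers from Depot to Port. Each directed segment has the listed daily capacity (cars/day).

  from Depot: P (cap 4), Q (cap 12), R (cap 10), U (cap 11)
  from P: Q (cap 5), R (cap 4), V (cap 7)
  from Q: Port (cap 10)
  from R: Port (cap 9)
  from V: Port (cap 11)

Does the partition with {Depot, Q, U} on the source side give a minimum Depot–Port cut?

Given cut capacity: 4 + 10 + 10 = 24.
Augment Depot→Q→Port: bottleneck 10, flow now 10.
Augment Depot→R→Port: bottleneck 9, flow now 19.
Augment Depot→P→V→Port: bottleneck 4, flow now 23.
No augmenting path remains; maximum flow = 23.
In the residual graph, reachable from Depot: {Depot, Q, R, U}.
Min-cut edges: Depot→P (4), Q→Port (10), R→Port (9); capacity 4 + 10 + 9 = 23.
Cut capacity 24 exceeds the max flow 23, so it is not minimum.

No — its capacity is 24, but the minimum cut has capacity 23.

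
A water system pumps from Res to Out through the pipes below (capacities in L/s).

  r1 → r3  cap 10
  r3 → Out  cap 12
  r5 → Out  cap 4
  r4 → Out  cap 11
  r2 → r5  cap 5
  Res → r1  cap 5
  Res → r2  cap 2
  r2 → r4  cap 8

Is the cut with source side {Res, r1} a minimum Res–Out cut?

Given cut capacity: 2 + 10 = 12.
Augment Res→r1→r3→Out: bottleneck 5, flow now 5.
Augment Res→r2→r4→Out: bottleneck 2, flow now 7.
No augmenting path remains; maximum flow = 7.
In the residual graph, reachable from Res: {Res}.
Min-cut edges: Res→r1 (5), Res→r2 (2); capacity 5 + 2 = 7.
Cut capacity 12 exceeds the max flow 7, so it is not minimum.

No — its capacity is 12, but the minimum cut has capacity 7.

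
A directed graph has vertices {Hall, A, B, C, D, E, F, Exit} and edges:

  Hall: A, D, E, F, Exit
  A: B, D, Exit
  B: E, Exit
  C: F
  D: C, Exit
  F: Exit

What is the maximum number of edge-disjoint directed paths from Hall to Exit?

Assign every edge capacity 1; by Menger, the answer equals the max flow.
Path Hall→Exit (+1); total 1.
Path Hall→A→Exit (+1); total 2.
Path Hall→D→Exit (+1); total 3.
Path Hall→F→Exit (+1); total 4.
No residual Hall→Exit path; max flow = 4.
Certifying cut of size 4: {Hall→A, Hall→D, Hall→Exit, Hall→F}.

4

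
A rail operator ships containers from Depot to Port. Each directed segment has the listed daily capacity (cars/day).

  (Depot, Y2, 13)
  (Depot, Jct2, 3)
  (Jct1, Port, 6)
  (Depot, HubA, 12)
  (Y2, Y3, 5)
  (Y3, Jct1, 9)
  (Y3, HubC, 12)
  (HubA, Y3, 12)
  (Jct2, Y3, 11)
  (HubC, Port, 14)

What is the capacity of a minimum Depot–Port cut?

Augment Depot→Y2→Y3→Jct1→Port: bottleneck 5, flow now 5.
Augment Depot→HubA→Y3→Jct1→Port: bottleneck 1, flow now 6.
Augment Depot→HubA→Y3→HubC→Port: bottleneck 11, flow now 17.
Augment Depot→Jct2→Y3→HubC→Port: bottleneck 1, flow now 18.
No augmenting path remains; maximum flow = 18.
By max-flow min-cut, the minimum cut capacity equals the max flow.
In the residual graph, reachable from Depot: {Depot, Y2, HubA, Jct2, Y3, Jct1}.
Min-cut edges: Y3→HubC (12), Jct1→Port (6); capacity 12 + 6 = 18.

18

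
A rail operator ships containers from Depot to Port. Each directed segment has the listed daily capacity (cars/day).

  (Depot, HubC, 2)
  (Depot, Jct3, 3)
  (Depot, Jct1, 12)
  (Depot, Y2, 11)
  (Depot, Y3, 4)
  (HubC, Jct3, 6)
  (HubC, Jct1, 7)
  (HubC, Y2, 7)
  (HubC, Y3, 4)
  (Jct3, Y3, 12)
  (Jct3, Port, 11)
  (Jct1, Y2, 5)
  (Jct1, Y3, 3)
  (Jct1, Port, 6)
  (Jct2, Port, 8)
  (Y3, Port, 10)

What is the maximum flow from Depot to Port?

18

Augment Depot→Jct3→Port: bottleneck 3, flow now 3.
Augment Depot→Jct1→Port: bottleneck 6, flow now 9.
Augment Depot→Y3→Port: bottleneck 4, flow now 13.
Augment Depot→HubC→Jct3→Port: bottleneck 2, flow now 15.
Augment Depot→Jct1→Y3→Port: bottleneck 3, flow now 18.
No augmenting path remains; maximum flow = 18.
In the residual graph, reachable from Depot: {Depot, Jct1, Y2}.
Min-cut edges: Depot→HubC (2), Depot→Jct3 (3), Depot→Y3 (4), Jct1→Y3 (3), Jct1→Port (6); capacity 2 + 3 + 4 + 3 + 6 = 18.
This cut is saturated, so no flow can exceed 18.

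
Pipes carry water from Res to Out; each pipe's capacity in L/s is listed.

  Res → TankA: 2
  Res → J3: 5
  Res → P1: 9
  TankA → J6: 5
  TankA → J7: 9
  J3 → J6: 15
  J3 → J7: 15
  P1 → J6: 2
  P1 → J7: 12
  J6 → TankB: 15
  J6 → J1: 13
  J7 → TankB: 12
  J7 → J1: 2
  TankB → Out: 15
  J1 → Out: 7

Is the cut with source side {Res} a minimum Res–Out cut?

Given cut capacity: 2 + 5 + 9 = 16.
Augment Res→TankA→J6→TankB→Out: bottleneck 2, flow now 2.
Augment Res→J3→J6→TankB→Out: bottleneck 5, flow now 7.
Augment Res→P1→J6→TankB→Out: bottleneck 2, flow now 9.
Augment Res→P1→J7→TankB→Out: bottleneck 6, flow now 15.
Augment Res→P1→J7→J1→Out: bottleneck 1, flow now 16.
No augmenting path remains; maximum flow = 16.
Cut capacity 16 equals the max flow, so it is a minimum cut.

Yes — it is a minimum cut (capacity 16).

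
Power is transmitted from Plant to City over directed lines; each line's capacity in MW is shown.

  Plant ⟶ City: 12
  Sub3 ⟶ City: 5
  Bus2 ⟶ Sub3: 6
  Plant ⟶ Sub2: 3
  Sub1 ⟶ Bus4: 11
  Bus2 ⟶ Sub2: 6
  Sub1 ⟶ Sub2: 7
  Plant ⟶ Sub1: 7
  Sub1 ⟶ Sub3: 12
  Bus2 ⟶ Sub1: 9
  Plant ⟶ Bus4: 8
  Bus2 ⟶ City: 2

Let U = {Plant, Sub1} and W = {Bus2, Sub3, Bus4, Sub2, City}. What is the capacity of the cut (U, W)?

53

Edges leaving {Plant, Sub1}: Plant→Bus4 (8), Plant→Sub2 (3), Plant→City (12), Sub1→Sub3 (12), Sub1→Bus4 (11), Sub1→Sub2 (7).
Cut capacity = 8 + 3 + 12 + 12 + 11 + 7 = 53.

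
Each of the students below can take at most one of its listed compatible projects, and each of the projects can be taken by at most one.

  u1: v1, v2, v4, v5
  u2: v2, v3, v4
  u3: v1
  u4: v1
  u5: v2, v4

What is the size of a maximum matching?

4

Unit-capacity flow: source→left, listed edges, right→sink; max matching = max flow.
Augmenting path u1→v1 (+1); matched 1.
Augmenting path u2→v2 (+1); matched 2.
Augmenting path u5→v4 (+1); matched 3.
Augmenting path u3→v1→u1→v5 (+1); matched 4.
No augmenting path remains; maximum matching = 4.
König certificate: {u1, u2, u5, v1} is a vertex cover of size 4 (every listed pair touches it), so no matching can be larger.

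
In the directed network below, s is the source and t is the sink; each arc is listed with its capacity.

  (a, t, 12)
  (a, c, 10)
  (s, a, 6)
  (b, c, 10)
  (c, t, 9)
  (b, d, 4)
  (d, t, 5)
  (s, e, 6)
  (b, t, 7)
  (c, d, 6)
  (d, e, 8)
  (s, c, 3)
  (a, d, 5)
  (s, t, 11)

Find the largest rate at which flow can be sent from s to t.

20

Augment s→t: bottleneck 11, flow now 11.
Augment s→a→t: bottleneck 6, flow now 17.
Augment s→c→t: bottleneck 3, flow now 20.
No augmenting path remains; maximum flow = 20.
In the residual graph, reachable from s: {s, e}.
Min-cut edges: s→a (6), s→c (3), s→t (11); capacity 6 + 3 + 11 = 20.
This cut is saturated, so no flow can exceed 20.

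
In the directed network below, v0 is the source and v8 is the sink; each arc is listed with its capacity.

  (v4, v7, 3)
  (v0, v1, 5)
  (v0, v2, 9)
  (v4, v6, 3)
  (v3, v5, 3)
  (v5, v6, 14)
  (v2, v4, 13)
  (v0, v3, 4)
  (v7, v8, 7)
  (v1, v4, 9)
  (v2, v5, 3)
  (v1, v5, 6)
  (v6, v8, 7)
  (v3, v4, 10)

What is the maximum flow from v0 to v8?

Augment v0→v1→v4→v6→v8: bottleneck 3, flow now 3.
Augment v0→v1→v4→v7→v8: bottleneck 2, flow now 5.
Augment v0→v2→v4→v7→v8: bottleneck 1, flow now 6.
Augment v0→v2→v5→v6→v8: bottleneck 3, flow now 9.
Augment v0→v3→v5→v6→v8: bottleneck 1, flow now 10.
No augmenting path remains; maximum flow = 10.
In the residual graph, reachable from v0: {v0, v1, v2, v3, v4, v5, v6}.
Min-cut edges: v4→v7 (3), v6→v8 (7); capacity 3 + 7 = 10.
This cut is saturated, so no flow can exceed 10.

10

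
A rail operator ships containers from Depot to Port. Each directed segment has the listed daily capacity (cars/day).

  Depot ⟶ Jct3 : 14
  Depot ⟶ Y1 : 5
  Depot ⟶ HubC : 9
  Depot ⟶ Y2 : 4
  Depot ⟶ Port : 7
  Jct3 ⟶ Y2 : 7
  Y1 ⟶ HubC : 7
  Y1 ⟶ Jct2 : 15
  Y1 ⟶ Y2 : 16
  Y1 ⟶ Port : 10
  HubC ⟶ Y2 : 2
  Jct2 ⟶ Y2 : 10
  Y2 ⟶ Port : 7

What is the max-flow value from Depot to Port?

Augment Depot→Port: bottleneck 7, flow now 7.
Augment Depot→Y1→Port: bottleneck 5, flow now 12.
Augment Depot→Y2→Port: bottleneck 4, flow now 16.
Augment Depot→Jct3→Y2→Port: bottleneck 3, flow now 19.
No augmenting path remains; maximum flow = 19.
In the residual graph, reachable from Depot: {Depot, Jct3, HubC, Y2}.
Min-cut edges: Depot→Y1 (5), Depot→Port (7), Y2→Port (7); capacity 5 + 7 + 7 = 19.
This cut is saturated, so no flow can exceed 19.

19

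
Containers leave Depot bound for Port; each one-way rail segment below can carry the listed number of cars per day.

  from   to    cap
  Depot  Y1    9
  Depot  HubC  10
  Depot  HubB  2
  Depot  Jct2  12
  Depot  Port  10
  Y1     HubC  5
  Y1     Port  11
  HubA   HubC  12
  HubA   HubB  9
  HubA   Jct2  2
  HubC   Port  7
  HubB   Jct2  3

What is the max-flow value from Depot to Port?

Augment Depot→Port: bottleneck 10, flow now 10.
Augment Depot→Y1→Port: bottleneck 9, flow now 19.
Augment Depot→HubC→Port: bottleneck 7, flow now 26.
No augmenting path remains; maximum flow = 26.
In the residual graph, reachable from Depot: {Depot, HubC, HubB, Jct2}.
Min-cut edges: Depot→Y1 (9), Depot→Port (10), HubC→Port (7); capacity 9 + 10 + 7 = 26.
This cut is saturated, so no flow can exceed 26.

26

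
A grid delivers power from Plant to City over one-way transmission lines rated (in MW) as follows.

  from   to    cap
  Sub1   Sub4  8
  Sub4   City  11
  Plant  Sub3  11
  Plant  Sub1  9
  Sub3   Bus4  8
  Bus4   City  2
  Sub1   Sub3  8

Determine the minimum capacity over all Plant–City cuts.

Augment Plant→Sub3→Bus4→City: bottleneck 2, flow now 2.
Augment Plant→Sub1→Sub4→City: bottleneck 8, flow now 10.
No augmenting path remains; maximum flow = 10.
By max-flow min-cut, the minimum cut capacity equals the max flow.
In the residual graph, reachable from Plant: {Plant, Sub3, Sub1, Bus4}.
Min-cut edges: Sub1→Sub4 (8), Bus4→City (2); capacity 8 + 2 = 10.

10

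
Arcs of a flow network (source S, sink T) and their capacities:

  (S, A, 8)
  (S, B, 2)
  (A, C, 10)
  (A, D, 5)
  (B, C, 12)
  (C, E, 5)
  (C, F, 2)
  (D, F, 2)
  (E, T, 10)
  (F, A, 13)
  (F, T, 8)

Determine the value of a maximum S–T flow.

9

Augment S→A→C→E→T: bottleneck 5, flow now 5.
Augment S→A→C→F→T: bottleneck 2, flow now 7.
Augment S→A→D→F→T: bottleneck 1, flow now 8.
Augment S→B→C→A→D→F→T: bottleneck 1, flow now 9. (uses reverse residual edge)
No augmenting path remains; maximum flow = 9.
In the residual graph, reachable from S: {S, A, B, C, D}.
Min-cut edges: C→E (5), C→F (2), D→F (2); capacity 5 + 2 + 2 = 9.
This cut is saturated, so no flow can exceed 9.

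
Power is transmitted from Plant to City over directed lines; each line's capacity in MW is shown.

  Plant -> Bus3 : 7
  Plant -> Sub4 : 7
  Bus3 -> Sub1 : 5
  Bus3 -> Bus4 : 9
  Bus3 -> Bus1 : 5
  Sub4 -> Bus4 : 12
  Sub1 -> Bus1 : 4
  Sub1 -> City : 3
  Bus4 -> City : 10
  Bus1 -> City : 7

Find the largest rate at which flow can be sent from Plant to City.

Augment Plant→Bus3→Sub1→City: bottleneck 3, flow now 3.
Augment Plant→Bus3→Bus4→City: bottleneck 4, flow now 7.
Augment Plant→Sub4→Bus4→City: bottleneck 6, flow now 13.
Augment Plant→Sub4→Bus4→Bus3→Bus1→City: bottleneck 1, flow now 14. (uses reverse residual edge)
No augmenting path remains; maximum flow = 14.
In the residual graph, reachable from Plant: {Plant}.
Min-cut edges: Plant→Bus3 (7), Plant→Sub4 (7); capacity 7 + 7 = 14.
This cut is saturated, so no flow can exceed 14.

14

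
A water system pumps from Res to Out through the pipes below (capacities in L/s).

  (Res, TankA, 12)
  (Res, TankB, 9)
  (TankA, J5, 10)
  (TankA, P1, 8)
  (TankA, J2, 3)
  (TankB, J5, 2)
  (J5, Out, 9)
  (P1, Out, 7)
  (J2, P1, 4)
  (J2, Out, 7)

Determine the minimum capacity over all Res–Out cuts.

Augment Res→TankA→J5→Out: bottleneck 9, flow now 9.
Augment Res→TankA→P1→Out: bottleneck 3, flow now 12.
Augment Res→TankB→J5→TankA→P1→Out: bottleneck 2, flow now 14. (uses reverse residual edge)
No augmenting path remains; maximum flow = 14.
By max-flow min-cut, the minimum cut capacity equals the max flow.
In the residual graph, reachable from Res: {Res, TankB}.
Min-cut edges: Res→TankA (12), TankB→J5 (2); capacity 12 + 2 = 14.

14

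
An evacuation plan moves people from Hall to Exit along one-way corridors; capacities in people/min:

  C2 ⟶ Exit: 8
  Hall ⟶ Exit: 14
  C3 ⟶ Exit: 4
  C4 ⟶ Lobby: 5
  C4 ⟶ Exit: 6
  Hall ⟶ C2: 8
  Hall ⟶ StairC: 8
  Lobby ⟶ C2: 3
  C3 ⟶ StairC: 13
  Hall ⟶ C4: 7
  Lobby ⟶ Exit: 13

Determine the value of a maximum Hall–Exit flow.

Augment Hall→Exit: bottleneck 14, flow now 14.
Augment Hall→C4→Exit: bottleneck 6, flow now 20.
Augment Hall→C2→Exit: bottleneck 8, flow now 28.
Augment Hall→C4→Lobby→Exit: bottleneck 1, flow now 29.
No augmenting path remains; maximum flow = 29.
In the residual graph, reachable from Hall: {Hall, StairC}.
Min-cut edges: Hall→C4 (7), Hall→C2 (8), Hall→Exit (14); capacity 7 + 8 + 14 = 29.
This cut is saturated, so no flow can exceed 29.

29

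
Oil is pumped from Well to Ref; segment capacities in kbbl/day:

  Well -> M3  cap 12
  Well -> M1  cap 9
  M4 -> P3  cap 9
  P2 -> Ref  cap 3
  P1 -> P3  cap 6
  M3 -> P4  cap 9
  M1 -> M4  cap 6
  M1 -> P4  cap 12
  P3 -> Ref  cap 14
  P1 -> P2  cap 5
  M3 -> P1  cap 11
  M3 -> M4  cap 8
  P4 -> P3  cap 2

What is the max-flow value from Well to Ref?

17

Augment Well→M3→M4→P3→Ref: bottleneck 8, flow now 8.
Augment Well→M3→P1→P3→Ref: bottleneck 4, flow now 12.
Augment Well→M1→M4→P3→Ref: bottleneck 1, flow now 13.
Augment Well→M1→P4→P3→Ref: bottleneck 1, flow now 14.
Augment Well→M1→M4→M3→P1→P2→Ref: bottleneck 3, flow now 17. (uses reverse residual edge)
No augmenting path remains; maximum flow = 17.
In the residual graph, reachable from Well: {Well, M3, M1, M4, P1, P4, P3, P2}.
Min-cut edges: P3→Ref (14), P2→Ref (3); capacity 14 + 3 = 17.
This cut is saturated, so no flow can exceed 17.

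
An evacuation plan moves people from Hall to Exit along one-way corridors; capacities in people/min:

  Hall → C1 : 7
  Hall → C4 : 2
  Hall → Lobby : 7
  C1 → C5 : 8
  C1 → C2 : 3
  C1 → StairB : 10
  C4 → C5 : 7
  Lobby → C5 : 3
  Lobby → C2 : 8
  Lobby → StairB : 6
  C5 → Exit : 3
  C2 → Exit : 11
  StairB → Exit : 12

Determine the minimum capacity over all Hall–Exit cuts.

Augment Hall→C1→C5→Exit: bottleneck 3, flow now 3.
Augment Hall→C1→C2→Exit: bottleneck 3, flow now 6.
Augment Hall→C1→StairB→Exit: bottleneck 1, flow now 7.
Augment Hall→Lobby→C2→Exit: bottleneck 7, flow now 14.
Augment Hall→C4→C5→C1→StairB→Exit: bottleneck 2, flow now 16. (uses reverse residual edge)
No augmenting path remains; maximum flow = 16.
By max-flow min-cut, the minimum cut capacity equals the max flow.
In the residual graph, reachable from Hall: {Hall}.
Min-cut edges: Hall→C1 (7), Hall→C4 (2), Hall→Lobby (7); capacity 7 + 2 + 7 = 16.

16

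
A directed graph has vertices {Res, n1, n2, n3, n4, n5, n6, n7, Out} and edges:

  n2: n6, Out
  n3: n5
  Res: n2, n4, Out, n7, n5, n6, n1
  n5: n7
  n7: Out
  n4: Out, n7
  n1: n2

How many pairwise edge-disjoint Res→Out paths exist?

Assign every edge capacity 1; by Menger, the answer equals the max flow.
Path Res→Out (+1); total 1.
Path Res→n2→Out (+1); total 2.
Path Res→n4→Out (+1); total 3.
Path Res→n7→Out (+1); total 4.
No residual Res→Out path; max flow = 4.
Certifying cut of size 4: {Res→Out, Res→n4, n2→Out, n7→Out}.

4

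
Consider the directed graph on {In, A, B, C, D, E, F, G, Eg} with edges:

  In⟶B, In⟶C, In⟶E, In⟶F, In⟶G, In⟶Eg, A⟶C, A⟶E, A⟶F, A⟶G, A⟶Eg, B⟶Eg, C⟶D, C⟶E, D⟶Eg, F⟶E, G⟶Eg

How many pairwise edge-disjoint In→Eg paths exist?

4

Assign every edge capacity 1; by Menger, the answer equals the max flow.
Path In→Eg (+1); total 1.
Path In→B→Eg (+1); total 2.
Path In→G→Eg (+1); total 3.
Path In→C→D→Eg (+1); total 4.
No residual In→Eg path; max flow = 4.
Certifying cut of size 4: {In→B, In→C, In→Eg, In→G}.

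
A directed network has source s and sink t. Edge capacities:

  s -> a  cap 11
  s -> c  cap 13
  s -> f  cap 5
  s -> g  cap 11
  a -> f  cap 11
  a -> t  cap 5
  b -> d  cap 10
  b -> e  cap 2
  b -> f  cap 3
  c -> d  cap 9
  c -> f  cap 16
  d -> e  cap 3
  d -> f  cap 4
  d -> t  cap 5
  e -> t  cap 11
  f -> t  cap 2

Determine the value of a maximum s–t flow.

15

Augment s→a→t: bottleneck 5, flow now 5.
Augment s→f→t: bottleneck 2, flow now 7.
Augment s→c→d→t: bottleneck 5, flow now 12.
Augment s→c→d→e→t: bottleneck 3, flow now 15.
No augmenting path remains; maximum flow = 15.
In the residual graph, reachable from s: {s, a, c, d, f, g}.
Min-cut edges: a→t (5), d→e (3), d→t (5), f→t (2); capacity 5 + 3 + 5 + 2 = 15.
This cut is saturated, so no flow can exceed 15.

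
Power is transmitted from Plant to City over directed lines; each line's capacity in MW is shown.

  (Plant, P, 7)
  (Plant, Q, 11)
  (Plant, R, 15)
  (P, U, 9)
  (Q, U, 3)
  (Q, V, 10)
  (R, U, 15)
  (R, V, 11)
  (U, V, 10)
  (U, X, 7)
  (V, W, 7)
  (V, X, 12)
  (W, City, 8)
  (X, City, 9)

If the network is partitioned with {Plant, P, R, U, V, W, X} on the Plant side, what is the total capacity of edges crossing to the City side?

Edges leaving {Plant, P, R, U, V, W, X}: Plant→Q (11), W→City (8), X→City (9).
Cut capacity = 11 + 8 + 9 = 28.

28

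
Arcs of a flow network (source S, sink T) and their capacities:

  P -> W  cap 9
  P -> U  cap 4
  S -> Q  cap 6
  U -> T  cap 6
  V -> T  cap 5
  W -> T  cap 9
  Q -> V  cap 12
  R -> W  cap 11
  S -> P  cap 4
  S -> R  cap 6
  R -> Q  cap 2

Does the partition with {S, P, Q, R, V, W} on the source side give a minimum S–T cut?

No — its capacity is 18, but the minimum cut has capacity 15.

Given cut capacity: 4 + 5 + 9 = 18.
Augment S→P→U→T: bottleneck 4, flow now 4.
Augment S→Q→V→T: bottleneck 5, flow now 9.
Augment S→R→W→T: bottleneck 6, flow now 15.
No augmenting path remains; maximum flow = 15.
In the residual graph, reachable from S: {S, Q, V}.
Min-cut edges: S→P (4), S→R (6), V→T (5); capacity 4 + 6 + 5 = 15.
Cut capacity 18 exceeds the max flow 15, so it is not minimum.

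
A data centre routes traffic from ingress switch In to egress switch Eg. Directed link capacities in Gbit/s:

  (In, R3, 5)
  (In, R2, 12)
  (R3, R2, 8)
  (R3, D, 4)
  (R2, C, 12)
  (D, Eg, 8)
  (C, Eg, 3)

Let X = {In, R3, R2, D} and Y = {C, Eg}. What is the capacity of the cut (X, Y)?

20

Edges leaving {In, R3, R2, D}: R2→C (12), D→Eg (8).
Cut capacity = 12 + 8 = 20.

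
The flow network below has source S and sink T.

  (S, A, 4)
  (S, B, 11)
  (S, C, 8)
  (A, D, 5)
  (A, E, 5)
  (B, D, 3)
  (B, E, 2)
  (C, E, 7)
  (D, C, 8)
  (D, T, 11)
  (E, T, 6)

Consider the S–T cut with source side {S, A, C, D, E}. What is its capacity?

28

Edges leaving {S, A, C, D, E}: S→B (11), D→T (11), E→T (6).
Cut capacity = 11 + 11 + 6 = 28.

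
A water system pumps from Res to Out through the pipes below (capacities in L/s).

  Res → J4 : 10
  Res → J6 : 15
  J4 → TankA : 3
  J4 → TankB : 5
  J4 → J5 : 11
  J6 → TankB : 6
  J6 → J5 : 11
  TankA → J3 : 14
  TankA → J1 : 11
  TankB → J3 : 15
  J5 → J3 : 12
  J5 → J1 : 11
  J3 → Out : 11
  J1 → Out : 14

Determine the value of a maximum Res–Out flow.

25

Augment Res→J4→TankA→J3→Out: bottleneck 3, flow now 3.
Augment Res→J4→TankB→J3→Out: bottleneck 5, flow now 8.
Augment Res→J4→J5→J3→Out: bottleneck 2, flow now 10.
Augment Res→J6→TankB→J3→Out: bottleneck 1, flow now 11.
Augment Res→J6→J5→J1→Out: bottleneck 11, flow now 22.
Augment Res→J6→TankB→J3→TankA→J1→Out: bottleneck 3, flow now 25. (uses reverse residual edge)
No augmenting path remains; maximum flow = 25.
In the residual graph, reachable from Res: {Res}.
Min-cut edges: Res→J4 (10), Res→J6 (15); capacity 10 + 15 = 25.
This cut is saturated, so no flow can exceed 25.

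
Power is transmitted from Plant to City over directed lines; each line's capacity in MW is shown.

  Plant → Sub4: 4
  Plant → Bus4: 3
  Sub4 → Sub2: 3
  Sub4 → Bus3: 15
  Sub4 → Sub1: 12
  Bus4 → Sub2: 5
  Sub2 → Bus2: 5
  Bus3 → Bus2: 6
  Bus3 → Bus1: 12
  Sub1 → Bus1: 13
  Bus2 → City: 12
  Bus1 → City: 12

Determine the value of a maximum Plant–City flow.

7

Augment Plant→Sub4→Sub2→Bus2→City: bottleneck 3, flow now 3.
Augment Plant→Sub4→Bus3→Bus2→City: bottleneck 1, flow now 4.
Augment Plant→Bus4→Sub2→Bus2→City: bottleneck 2, flow now 6.
Augment Plant→Bus4→Sub2→Sub4→Bus3→Bus2→City: bottleneck 1, flow now 7. (uses reverse residual edge)
No augmenting path remains; maximum flow = 7.
In the residual graph, reachable from Plant: {Plant}.
Min-cut edges: Plant→Sub4 (4), Plant→Bus4 (3); capacity 4 + 3 = 7.
This cut is saturated, so no flow can exceed 7.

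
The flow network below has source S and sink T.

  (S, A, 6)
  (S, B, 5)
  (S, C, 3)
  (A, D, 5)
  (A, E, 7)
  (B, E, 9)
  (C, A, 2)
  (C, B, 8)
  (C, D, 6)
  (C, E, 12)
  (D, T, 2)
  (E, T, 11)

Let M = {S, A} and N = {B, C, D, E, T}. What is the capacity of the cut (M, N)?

20

Edges leaving {S, A}: S→B (5), S→C (3), A→D (5), A→E (7).
Cut capacity = 5 + 3 + 5 + 7 = 20.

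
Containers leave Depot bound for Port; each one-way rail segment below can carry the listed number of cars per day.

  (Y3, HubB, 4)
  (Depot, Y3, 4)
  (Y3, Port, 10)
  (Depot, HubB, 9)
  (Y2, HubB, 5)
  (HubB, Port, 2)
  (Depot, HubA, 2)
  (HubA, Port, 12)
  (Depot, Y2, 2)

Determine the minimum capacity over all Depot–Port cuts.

8

Augment Depot→HubA→Port: bottleneck 2, flow now 2.
Augment Depot→Y3→Port: bottleneck 4, flow now 6.
Augment Depot→HubB→Port: bottleneck 2, flow now 8.
No augmenting path remains; maximum flow = 8.
By max-flow min-cut, the minimum cut capacity equals the max flow.
In the residual graph, reachable from Depot: {Depot, Y2, HubB}.
Min-cut edges: Depot→HubA (2), Depot→Y3 (4), HubB→Port (2); capacity 2 + 4 + 2 = 8.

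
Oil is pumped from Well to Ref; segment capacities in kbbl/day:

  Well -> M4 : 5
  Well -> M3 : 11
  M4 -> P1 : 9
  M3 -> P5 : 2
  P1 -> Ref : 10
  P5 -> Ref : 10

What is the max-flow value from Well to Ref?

Augment Well→M4→P1→Ref: bottleneck 5, flow now 5.
Augment Well→M3→P5→Ref: bottleneck 2, flow now 7.
No augmenting path remains; maximum flow = 7.
In the residual graph, reachable from Well: {Well, M3}.
Min-cut edges: Well→M4 (5), M3→P5 (2); capacity 5 + 2 = 7.
This cut is saturated, so no flow can exceed 7.

7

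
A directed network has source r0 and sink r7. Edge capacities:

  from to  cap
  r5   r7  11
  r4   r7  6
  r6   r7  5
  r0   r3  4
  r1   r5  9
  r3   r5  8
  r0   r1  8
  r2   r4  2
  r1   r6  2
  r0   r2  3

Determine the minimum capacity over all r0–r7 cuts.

Augment r0→r1→r5→r7: bottleneck 8, flow now 8.
Augment r0→r2→r4→r7: bottleneck 2, flow now 10.
Augment r0→r3→r5→r7: bottleneck 3, flow now 13.
Augment r0→r3→r5→r1→r6→r7: bottleneck 1, flow now 14. (uses reverse residual edge)
No augmenting path remains; maximum flow = 14.
By max-flow min-cut, the minimum cut capacity equals the max flow.
In the residual graph, reachable from r0: {r0, r2}.
Min-cut edges: r0→r1 (8), r0→r3 (4), r2→r4 (2); capacity 8 + 4 + 2 = 14.

14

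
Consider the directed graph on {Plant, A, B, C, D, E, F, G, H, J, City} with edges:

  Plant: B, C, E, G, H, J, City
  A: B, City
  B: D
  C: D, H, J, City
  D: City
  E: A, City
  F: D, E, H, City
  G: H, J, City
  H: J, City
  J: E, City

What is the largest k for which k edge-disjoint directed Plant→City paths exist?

Assign every edge capacity 1; by Menger, the answer equals the max flow.
Path Plant→City (+1); total 1.
Path Plant→C→City (+1); total 2.
Path Plant→E→City (+1); total 3.
Path Plant→G→City (+1); total 4.
Path Plant→H→City (+1); total 5.
Path Plant→J→City (+1); total 6.
Path Plant→B→D→City (+1); total 7.
No residual Plant→City path; max flow = 7.
Certifying cut of size 7: {Plant→B, Plant→C, Plant→City, Plant→E, Plant→G, Plant→H, Plant→J}.

7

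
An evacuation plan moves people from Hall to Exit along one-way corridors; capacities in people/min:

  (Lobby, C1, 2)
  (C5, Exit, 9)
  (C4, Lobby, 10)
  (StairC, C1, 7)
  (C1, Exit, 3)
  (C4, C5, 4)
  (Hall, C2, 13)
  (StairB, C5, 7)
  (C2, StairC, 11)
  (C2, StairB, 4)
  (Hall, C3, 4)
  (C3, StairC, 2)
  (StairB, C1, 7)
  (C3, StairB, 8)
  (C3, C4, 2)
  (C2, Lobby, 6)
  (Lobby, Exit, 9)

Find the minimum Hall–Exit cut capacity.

17

Augment Hall→C2→Lobby→Exit: bottleneck 6, flow now 6.
Augment Hall→C3→C4→Lobby→Exit: bottleneck 2, flow now 8.
Augment Hall→C3→StairB→C5→Exit: bottleneck 2, flow now 10.
Augment Hall→C2→StairB→C5→Exit: bottleneck 4, flow now 14.
Augment Hall→C2→StairC→C1→Exit: bottleneck 3, flow now 17.
No augmenting path remains; maximum flow = 17.
By max-flow min-cut, the minimum cut capacity equals the max flow.
In the residual graph, reachable from Hall: {Hall}.
Min-cut edges: Hall→C3 (4), Hall→C2 (13); capacity 4 + 13 = 17.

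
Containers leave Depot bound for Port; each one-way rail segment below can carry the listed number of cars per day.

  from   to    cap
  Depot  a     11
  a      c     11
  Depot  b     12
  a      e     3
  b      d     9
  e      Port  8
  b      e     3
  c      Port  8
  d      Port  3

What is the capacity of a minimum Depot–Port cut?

17

Augment Depot→a→c→Port: bottleneck 8, flow now 8.
Augment Depot→a→e→Port: bottleneck 3, flow now 11.
Augment Depot→b→d→Port: bottleneck 3, flow now 14.
Augment Depot→b→e→Port: bottleneck 3, flow now 17.
No augmenting path remains; maximum flow = 17.
By max-flow min-cut, the minimum cut capacity equals the max flow.
In the residual graph, reachable from Depot: {Depot, b, d}.
Min-cut edges: Depot→a (11), b→e (3), d→Port (3); capacity 11 + 3 + 3 = 17.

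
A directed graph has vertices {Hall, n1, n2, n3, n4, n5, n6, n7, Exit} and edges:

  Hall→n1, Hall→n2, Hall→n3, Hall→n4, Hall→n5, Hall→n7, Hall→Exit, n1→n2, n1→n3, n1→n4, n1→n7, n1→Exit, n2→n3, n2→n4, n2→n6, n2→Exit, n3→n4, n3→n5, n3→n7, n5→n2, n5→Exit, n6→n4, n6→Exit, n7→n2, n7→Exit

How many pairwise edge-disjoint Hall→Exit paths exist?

6

Assign every edge capacity 1; by Menger, the answer equals the max flow.
Path Hall→Exit (+1); total 1.
Path Hall→n1→Exit (+1); total 2.
Path Hall→n2→Exit (+1); total 3.
Path Hall→n5→Exit (+1); total 4.
Path Hall→n7→Exit (+1); total 5.
Path Hall→n3→n5→n2→n6→Exit (+1); total 6.
No residual Hall→Exit path; max flow = 6.
Certifying cut of size 6: {Hall→Exit, Hall→n1, Hall→n2, Hall→n3, Hall→n5, Hall→n7}.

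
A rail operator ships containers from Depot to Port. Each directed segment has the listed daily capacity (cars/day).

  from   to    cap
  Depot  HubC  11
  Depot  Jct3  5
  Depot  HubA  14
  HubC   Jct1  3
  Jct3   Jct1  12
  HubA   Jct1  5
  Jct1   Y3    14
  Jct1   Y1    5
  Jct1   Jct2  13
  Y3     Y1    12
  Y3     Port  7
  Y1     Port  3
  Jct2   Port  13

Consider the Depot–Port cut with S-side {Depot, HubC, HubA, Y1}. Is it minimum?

Given cut capacity: 5 + 3 + 5 + 3 = 16.
Augment Depot→HubC→Jct1→Y3→Port: bottleneck 3, flow now 3.
Augment Depot→Jct3→Jct1→Y3→Port: bottleneck 4, flow now 7.
Augment Depot→Jct3→Jct1→Y1→Port: bottleneck 1, flow now 8.
Augment Depot→HubA→Jct1→Y1→Port: bottleneck 2, flow now 10.
Augment Depot→HubA→Jct1→Jct2→Port: bottleneck 3, flow now 13.
No augmenting path remains; maximum flow = 13.
In the residual graph, reachable from Depot: {Depot, HubC, HubA}.
Min-cut edges: Depot→Jct3 (5), HubC→Jct1 (3), HubA→Jct1 (5); capacity 5 + 3 + 5 = 13.
Cut capacity 16 exceeds the max flow 13, so it is not minimum.

No — its capacity is 16, but the minimum cut has capacity 13.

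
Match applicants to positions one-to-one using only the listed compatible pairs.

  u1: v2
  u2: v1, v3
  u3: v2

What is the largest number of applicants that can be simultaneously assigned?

Unit-capacity flow: source→left, listed edges, right→sink; max matching = max flow.
Augmenting path u1→v2 (+1); matched 1.
Augmenting path u2→v1 (+1); matched 2.
No augmenting path remains; maximum matching = 2.
König certificate: {u2, v2} is a vertex cover of size 2 (every listed pair touches it), so no matching can be larger.

2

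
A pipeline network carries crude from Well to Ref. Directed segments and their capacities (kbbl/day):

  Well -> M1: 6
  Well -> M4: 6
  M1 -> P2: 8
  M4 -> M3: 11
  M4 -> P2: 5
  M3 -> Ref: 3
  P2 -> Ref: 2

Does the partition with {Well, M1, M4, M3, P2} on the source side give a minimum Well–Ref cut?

Given cut capacity: 3 + 2 = 5.
Augment Well→M1→P2→Ref: bottleneck 2, flow now 2.
Augment Well→M4→M3→Ref: bottleneck 3, flow now 5.
No augmenting path remains; maximum flow = 5.
Cut capacity 5 equals the max flow, so it is a minimum cut.

Yes — it is a minimum cut (capacity 5).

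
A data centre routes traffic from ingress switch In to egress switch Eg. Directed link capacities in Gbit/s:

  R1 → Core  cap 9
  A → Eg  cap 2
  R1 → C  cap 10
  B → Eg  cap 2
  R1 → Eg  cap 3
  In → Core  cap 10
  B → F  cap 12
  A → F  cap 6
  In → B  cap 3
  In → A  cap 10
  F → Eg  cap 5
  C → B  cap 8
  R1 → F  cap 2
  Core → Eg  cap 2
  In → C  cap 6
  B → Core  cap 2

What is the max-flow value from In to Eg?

Augment In→A→Eg: bottleneck 2, flow now 2.
Augment In→B→Eg: bottleneck 2, flow now 4.
Augment In→Core→Eg: bottleneck 2, flow now 6.
Augment In→A→F→Eg: bottleneck 5, flow now 11.
No augmenting path remains; maximum flow = 11.
In the residual graph, reachable from In: {In, A, C, B, Core, F}.
Min-cut edges: A→Eg (2), B→Eg (2), Core→Eg (2), F→Eg (5); capacity 2 + 2 + 2 + 5 = 11.
This cut is saturated, so no flow can exceed 11.

11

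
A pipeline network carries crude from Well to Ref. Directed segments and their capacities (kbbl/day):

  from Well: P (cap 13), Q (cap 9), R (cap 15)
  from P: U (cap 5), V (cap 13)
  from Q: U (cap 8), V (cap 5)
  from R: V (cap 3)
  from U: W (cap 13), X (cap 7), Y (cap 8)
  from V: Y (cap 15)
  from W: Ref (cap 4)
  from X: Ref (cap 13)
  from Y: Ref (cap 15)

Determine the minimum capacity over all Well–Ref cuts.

25

Augment Well→P→U→W→Ref: bottleneck 4, flow now 4.
Augment Well→P→U→X→Ref: bottleneck 1, flow now 5.
Augment Well→P→V→Y→Ref: bottleneck 8, flow now 13.
Augment Well→Q→U→X→Ref: bottleneck 6, flow now 19.
Augment Well→Q→U→Y→Ref: bottleneck 2, flow now 21.
Augment Well→Q→V→Y→Ref: bottleneck 1, flow now 22.
Augment Well→R→V→Y→Ref: bottleneck 3, flow now 25.
No augmenting path remains; maximum flow = 25.
By max-flow min-cut, the minimum cut capacity equals the max flow.
In the residual graph, reachable from Well: {Well, R}.
Min-cut edges: Well→P (13), Well→Q (9), R→V (3); capacity 13 + 9 + 3 = 25.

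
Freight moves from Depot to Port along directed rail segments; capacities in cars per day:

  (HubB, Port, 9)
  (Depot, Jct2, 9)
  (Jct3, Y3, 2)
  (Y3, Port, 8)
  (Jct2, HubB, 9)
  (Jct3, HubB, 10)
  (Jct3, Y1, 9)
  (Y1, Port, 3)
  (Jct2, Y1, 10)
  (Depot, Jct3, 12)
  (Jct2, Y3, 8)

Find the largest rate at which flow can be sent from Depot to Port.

Augment Depot→Jct2→Y1→Port: bottleneck 3, flow now 3.
Augment Depot→Jct2→HubB→Port: bottleneck 6, flow now 9.
Augment Depot→Jct3→HubB→Port: bottleneck 3, flow now 12.
Augment Depot→Jct3→Y3→Port: bottleneck 2, flow now 14.
Augment Depot→Jct3→Y1→Jct2→Y3→Port: bottleneck 3, flow now 17. (uses reverse residual edge)
Augment Depot→Jct3→HubB→Jct2→Y3→Port: bottleneck 3, flow now 20. (uses reverse residual edge)
No augmenting path remains; maximum flow = 20.
In the residual graph, reachable from Depot: {Depot, Jct2, Jct3, Y1, HubB, Y3}.
Min-cut edges: Y1→Port (3), HubB→Port (9), Y3→Port (8); capacity 3 + 9 + 8 = 20.
This cut is saturated, so no flow can exceed 20.

20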